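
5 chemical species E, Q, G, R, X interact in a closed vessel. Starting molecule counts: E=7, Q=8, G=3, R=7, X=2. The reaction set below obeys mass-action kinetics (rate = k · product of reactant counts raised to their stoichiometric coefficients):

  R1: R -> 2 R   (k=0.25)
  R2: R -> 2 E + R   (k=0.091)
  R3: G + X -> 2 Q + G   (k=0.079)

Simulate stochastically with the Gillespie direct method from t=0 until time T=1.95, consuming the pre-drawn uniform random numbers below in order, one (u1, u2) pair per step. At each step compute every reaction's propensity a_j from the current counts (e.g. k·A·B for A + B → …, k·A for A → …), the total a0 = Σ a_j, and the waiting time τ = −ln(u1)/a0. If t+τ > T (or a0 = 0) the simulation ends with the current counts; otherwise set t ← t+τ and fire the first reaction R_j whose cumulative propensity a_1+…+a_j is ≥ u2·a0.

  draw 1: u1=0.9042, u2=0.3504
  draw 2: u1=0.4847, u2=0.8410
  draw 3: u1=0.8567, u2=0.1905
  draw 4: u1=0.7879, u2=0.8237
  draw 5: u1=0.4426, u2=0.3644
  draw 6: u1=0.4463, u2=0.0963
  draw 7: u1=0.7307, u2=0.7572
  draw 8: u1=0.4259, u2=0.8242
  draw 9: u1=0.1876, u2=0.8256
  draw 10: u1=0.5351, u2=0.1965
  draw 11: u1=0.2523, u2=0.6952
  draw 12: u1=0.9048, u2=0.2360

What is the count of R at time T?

R at T = 12

t=0.000: E=7 Q=8 G=3 R=7 X=2
Draw 1: a1=1.750, a2=0.637, a3=0.474, a0=2.861; τ=−ln(0.9042)/2.861=0.035 → t=0.035; u2·a0=0.3504·2.861=1.002 ≤ a1=1.750 → R1 fires; E=7 Q=8 G=3 R=8 X=2
Draw 2: a1=2.000, a2=0.728, a3=0.474, a0=3.202; τ=−ln(0.4847)/3.202=0.226 → t=0.261; u2·a0=0.8410·3.202=2.693; a1=2.000 < 2.693 ≤ a1+a2=2.728 → R2 fires; E=9 Q=8 G=3 R=8 X=2
Draw 3: a1=2.000, a2=0.728, a3=0.474, a0=3.202; τ=−ln(0.8567)/3.202=0.048 → t=0.310; u2·a0=0.1905·3.202=0.610 ≤ a1=2.000 → R1 fires; E=9 Q=8 G=3 R=9 X=2
Draw 4: a1=2.250, a2=0.819, a3=0.474, a0=3.543; τ=−ln(0.7879)/3.543=0.067 → t=0.377; u2·a0=0.8237·3.543=2.918; a1=2.250 < 2.918 ≤ a1+a2=3.069 → R2 fires; E=11 Q=8 G=3 R=9 X=2
Draw 5: a1=2.250, a2=0.819, a3=0.474, a0=3.543; τ=−ln(0.4426)/3.543=0.230 → t=0.607; u2·a0=0.3644·3.543=1.291 ≤ a1=2.250 → R1 fires; E=11 Q=8 G=3 R=10 X=2
Draw 6: a1=2.500, a2=0.910, a3=0.474, a0=3.884; τ=−ln(0.4463)/3.884=0.208 → t=0.815; u2·a0=0.0963·3.884=0.374 ≤ a1=2.500 → R1 fires; E=11 Q=8 G=3 R=11 X=2
Draw 7: a1=2.750, a2=1.001, a3=0.474, a0=4.225; τ=−ln(0.7307)/4.225=0.074 → t=0.889; u2·a0=0.7572·4.225=3.199; a1=2.750 < 3.199 ≤ a1+a2=3.751 → R2 fires; E=13 Q=8 G=3 R=11 X=2
Draw 8: a1=2.750, a2=1.001, a3=0.474, a0=4.225; τ=−ln(0.4259)/4.225=0.202 → t=1.091; u2·a0=0.8242·4.225=3.482; a1=2.750 < 3.482 ≤ a1+a2=3.751 → R2 fires; E=15 Q=8 G=3 R=11 X=2
Draw 9: a1=2.750, a2=1.001, a3=0.474, a0=4.225; τ=−ln(0.1876)/4.225=0.396 → t=1.487; u2·a0=0.8256·4.225=3.488; a1=2.750 < 3.488 ≤ a1+a2=3.751 → R2 fires; E=17 Q=8 G=3 R=11 X=2
Draw 10: a1=2.750, a2=1.001, a3=0.474, a0=4.225; τ=−ln(0.5351)/4.225=0.148 → t=1.635; u2·a0=0.1965·4.225=0.830 ≤ a1=2.750 → R1 fires; E=17 Q=8 G=3 R=12 X=2
Draw 11: a1=3.000, a2=1.092, a3=0.474, a0=4.566; τ=−ln(0.2523)/4.566=0.302 → t=1.937; u2·a0=0.6952·4.566=3.174; a1=3.000 < 3.174 ≤ a1+a2=4.092 → R2 fires; E=19 Q=8 G=3 R=12 X=2
Draw 12: a1=3.000, a2=1.092, a3=0.474, a0=4.566; τ=−ln(0.9048)/4.566=0.022 → t=1.959 > T=1.95: stop.
Read off R at T=1.95: 12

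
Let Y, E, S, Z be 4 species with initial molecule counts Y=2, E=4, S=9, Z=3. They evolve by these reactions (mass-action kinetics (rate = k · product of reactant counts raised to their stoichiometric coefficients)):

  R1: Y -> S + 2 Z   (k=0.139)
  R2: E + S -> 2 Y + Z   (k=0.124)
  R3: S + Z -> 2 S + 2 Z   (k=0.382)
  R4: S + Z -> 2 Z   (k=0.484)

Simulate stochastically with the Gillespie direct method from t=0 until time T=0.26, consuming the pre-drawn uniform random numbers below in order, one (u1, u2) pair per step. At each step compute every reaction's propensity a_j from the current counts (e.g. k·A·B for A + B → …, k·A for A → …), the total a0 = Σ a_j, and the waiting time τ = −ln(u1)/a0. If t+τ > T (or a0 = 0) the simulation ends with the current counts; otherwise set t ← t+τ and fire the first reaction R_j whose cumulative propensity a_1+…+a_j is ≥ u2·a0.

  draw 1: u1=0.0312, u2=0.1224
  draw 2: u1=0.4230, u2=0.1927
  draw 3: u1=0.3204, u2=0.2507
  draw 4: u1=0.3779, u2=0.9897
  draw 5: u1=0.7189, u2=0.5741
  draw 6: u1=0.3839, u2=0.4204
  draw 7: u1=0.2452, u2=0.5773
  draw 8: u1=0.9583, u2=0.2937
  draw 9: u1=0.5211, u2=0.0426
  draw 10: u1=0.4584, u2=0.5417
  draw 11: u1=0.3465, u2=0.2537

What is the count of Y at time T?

t=0.000: Y=2 E=4 S=9 Z=3
Draw 1: a1=0.278, a2=4.464, a3=10.314, a4=13.068, a0=28.124; τ=−ln(0.0312)/28.124=0.123 → t=0.123; u2·a0=0.1224·28.124=3.442; a1=0.278 < 3.442 ≤ a1+a2=4.742 → R2 fires; Y=4 E=3 S=8 Z=4
Draw 2: a1=0.556, a2=2.976, a3=12.224, a4=15.488, a0=31.244; τ=−ln(0.4230)/31.244=0.028 → t=0.151; u2·a0=0.1927·31.244=6.021; a1+a2=3.532 < 6.021 ≤ a1+…+a3=15.756 → R3 fires; Y=4 E=3 S=9 Z=5
Draw 3: a1=0.556, a2=3.348, a3=17.190, a4=21.780, a0=42.874; τ=−ln(0.3204)/42.874=0.027 → t=0.177; u2·a0=0.2507·42.874=10.749; a1+a2=3.904 < 10.749 ≤ a1+…+a3=21.094 → R3 fires; Y=4 E=3 S=10 Z=6
Draw 4: a1=0.556, a2=3.720, a3=22.920, a4=29.040, a0=56.236; τ=−ln(0.3779)/56.236=0.017 → t=0.195; u2·a0=0.9897·56.236=55.657; a1+…+a3=27.196 < 55.657 ≤ a1+…+a4=56.236 → R4 fires; Y=4 E=3 S=9 Z=7
Draw 5: a1=0.556, a2=3.348, a3=24.066, a4=30.492, a0=58.462; τ=−ln(0.7189)/58.462=0.006 → t=0.200; u2·a0=0.5741·58.462=33.563; a1+…+a3=27.970 < 33.563 ≤ a1+…+a4=58.462 → R4 fires; Y=4 E=3 S=8 Z=8
Draw 6: a1=0.556, a2=2.976, a3=24.448, a4=30.976, a0=58.956; τ=−ln(0.3839)/58.956=0.016 → t=0.217; u2·a0=0.4204·58.956=24.785; a1+a2=3.532 < 24.785 ≤ a1+…+a3=27.980 → R3 fires; Y=4 E=3 S=9 Z=9
Draw 7: a1=0.556, a2=3.348, a3=30.942, a4=39.204, a0=74.050; τ=−ln(0.2452)/74.050=0.019 → t=0.236; u2·a0=0.5773·74.050=42.749; a1+…+a3=34.846 < 42.749 ≤ a1+…+a4=74.050 → R4 fires; Y=4 E=3 S=8 Z=10
Draw 8: a1=0.556, a2=2.976, a3=30.560, a4=38.720, a0=72.812; τ=−ln(0.9583)/72.812=0.001 → t=0.236; u2·a0=0.2937·72.812=21.385; a1+a2=3.532 < 21.385 ≤ a1+…+a3=34.092 → R3 fires; Y=4 E=3 S=9 Z=11
Draw 9: a1=0.556, a2=3.348, a3=37.818, a4=47.916, a0=89.638; τ=−ln(0.5211)/89.638=0.007 → t=0.243; u2·a0=0.0426·89.638=3.819; a1=0.556 < 3.819 ≤ a1+a2=3.904 → R2 fires; Y=6 E=2 S=8 Z=12
Draw 10: a1=0.834, a2=1.984, a3=36.672, a4=46.464, a0=85.954; τ=−ln(0.4584)/85.954=0.009 → t=0.252; u2·a0=0.5417·85.954=46.561; a1+…+a3=39.490 < 46.561 ≤ a1+…+a4=85.954 → R4 fires; Y=6 E=2 S=7 Z=13
Draw 11: a1=0.834, a2=1.736, a3=34.762, a4=44.044, a0=81.376; τ=−ln(0.3465)/81.376=0.013 → t=0.265 > T=0.26: stop.
Read off Y at T=0.26: 6

Y at T = 6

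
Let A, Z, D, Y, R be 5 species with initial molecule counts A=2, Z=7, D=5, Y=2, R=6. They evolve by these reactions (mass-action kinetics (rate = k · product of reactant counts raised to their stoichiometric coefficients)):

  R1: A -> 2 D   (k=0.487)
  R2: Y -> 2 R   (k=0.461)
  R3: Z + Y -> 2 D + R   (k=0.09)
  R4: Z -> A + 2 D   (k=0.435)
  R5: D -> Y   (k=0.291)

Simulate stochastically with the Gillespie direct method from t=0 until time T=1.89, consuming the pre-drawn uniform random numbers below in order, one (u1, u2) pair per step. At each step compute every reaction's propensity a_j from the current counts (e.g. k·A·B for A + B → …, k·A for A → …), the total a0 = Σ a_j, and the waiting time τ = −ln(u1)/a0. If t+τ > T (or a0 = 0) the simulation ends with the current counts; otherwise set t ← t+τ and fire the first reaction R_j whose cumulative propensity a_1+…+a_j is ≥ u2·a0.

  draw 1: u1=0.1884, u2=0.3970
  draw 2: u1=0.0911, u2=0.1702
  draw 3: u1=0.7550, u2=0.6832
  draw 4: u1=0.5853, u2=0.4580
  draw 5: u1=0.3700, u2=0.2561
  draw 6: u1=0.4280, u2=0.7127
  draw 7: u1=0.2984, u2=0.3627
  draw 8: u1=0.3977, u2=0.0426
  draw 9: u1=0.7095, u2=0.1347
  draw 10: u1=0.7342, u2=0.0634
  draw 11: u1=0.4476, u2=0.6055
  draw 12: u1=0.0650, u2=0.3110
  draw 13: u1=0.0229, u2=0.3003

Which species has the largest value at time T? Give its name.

t=0.000: A=2 Z=7 D=5 Y=2 R=6
Draw 1: a1=0.974, a2=0.922, a3=1.260, a4=3.045, a5=1.455, a0=7.656; τ=−ln(0.1884)/7.656=0.218 → t=0.218; u2·a0=0.3970·7.656=3.039; a1+a2=1.896 < 3.039 ≤ a1+…+a3=3.156 → R3 fires; A=2 Z=6 D=7 Y=1 R=7
Draw 2: a1=0.974, a2=0.461, a3=0.540, a4=2.610, a5=2.037, a0=6.622; τ=−ln(0.0911)/6.622=0.362 → t=0.580; u2·a0=0.1702·6.622=1.127; a1=0.974 < 1.127 ≤ a1+a2=1.435 → R2 fires; A=2 Z=6 D=7 Y=0 R=9
Draw 3: a1=0.974, a2=0.000, a3=0.000, a4=2.610, a5=2.037, a0=5.621; τ=−ln(0.7550)/5.621=0.050 → t=0.630; u2·a0=0.6832·5.621=3.840; a1+…+a4=3.584 < 3.840 ≤ a1+…+a5=5.621 → R5 fires; A=2 Z=6 D=6 Y=1 R=9
Draw 4: a1=0.974, a2=0.461, a3=0.540, a4=2.610, a5=1.746, a0=6.331; τ=−ln(0.5853)/6.331=0.085 → t=0.714; u2·a0=0.4580·6.331=2.900; a1+…+a3=1.975 < 2.900 ≤ a1+…+a4=4.585 → R4 fires; A=3 Z=5 D=8 Y=1 R=9
Draw 5: a1=1.461, a2=0.461, a3=0.450, a4=2.175, a5=2.328, a0=6.875; τ=−ln(0.3700)/6.875=0.145 → t=0.859; u2·a0=0.2561·6.875=1.761; a1=1.461 < 1.761 ≤ a1+a2=1.922 → R2 fires; A=3 Z=5 D=8 Y=0 R=11
Draw 6: a1=1.461, a2=0.000, a3=0.000, a4=2.175, a5=2.328, a0=5.964; τ=−ln(0.4280)/5.964=0.142 → t=1.001; u2·a0=0.7127·5.964=4.251; a1+…+a4=3.636 < 4.251 ≤ a1+…+a5=5.964 → R5 fires; A=3 Z=5 D=7 Y=1 R=11
Draw 7: a1=1.461, a2=0.461, a3=0.450, a4=2.175, a5=2.037, a0=6.584; τ=−ln(0.2984)/6.584=0.184 → t=1.185; u2·a0=0.3627·6.584=2.388; a1+…+a3=2.372 < 2.388 ≤ a1+…+a4=4.547 → R4 fires; A=4 Z=4 D=9 Y=1 R=11
Draw 8: a1=1.948, a2=0.461, a3=0.360, a4=1.740, a5=2.619, a0=7.128; τ=−ln(0.3977)/7.128=0.129 → t=1.314; u2·a0=0.0426·7.128=0.304 ≤ a1=1.948 → R1 fires; A=3 Z=4 D=11 Y=1 R=11
Draw 9: a1=1.461, a2=0.461, a3=0.360, a4=1.740, a5=3.201, a0=7.223; τ=−ln(0.7095)/7.223=0.048 → t=1.362; u2·a0=0.1347·7.223=0.973 ≤ a1=1.461 → R1 fires; A=2 Z=4 D=13 Y=1 R=11
Draw 10: a1=0.974, a2=0.461, a3=0.360, a4=1.740, a5=3.783, a0=7.318; τ=−ln(0.7342)/7.318=0.042 → t=1.404; u2·a0=0.0634·7.318=0.464 ≤ a1=0.974 → R1 fires; A=1 Z=4 D=15 Y=1 R=11
Draw 11: a1=0.487, a2=0.461, a3=0.360, a4=1.740, a5=4.365, a0=7.413; τ=−ln(0.4476)/7.413=0.108 → t=1.513; u2·a0=0.6055·7.413=4.489; a1+…+a4=3.048 < 4.489 ≤ a1+…+a5=7.413 → R5 fires; A=1 Z=4 D=14 Y=2 R=11
Draw 12: a1=0.487, a2=0.922, a3=0.720, a4=1.740, a5=4.074, a0=7.943; τ=−ln(0.0650)/7.943=0.344 → t=1.857; u2·a0=0.3110·7.943=2.470; a1+…+a3=2.129 < 2.470 ≤ a1+…+a4=3.869 → R4 fires; A=2 Z=3 D=16 Y=2 R=11
Draw 13: a1=0.974, a2=0.922, a3=0.540, a4=1.305, a5=4.656, a0=8.397; τ=−ln(0.0229)/8.397=0.450 → t=2.306 > T=1.89: stop.
At T=1.89: A=2 Z=3 D=16 Y=2 R=11; the largest is D.

Dominant species at T: D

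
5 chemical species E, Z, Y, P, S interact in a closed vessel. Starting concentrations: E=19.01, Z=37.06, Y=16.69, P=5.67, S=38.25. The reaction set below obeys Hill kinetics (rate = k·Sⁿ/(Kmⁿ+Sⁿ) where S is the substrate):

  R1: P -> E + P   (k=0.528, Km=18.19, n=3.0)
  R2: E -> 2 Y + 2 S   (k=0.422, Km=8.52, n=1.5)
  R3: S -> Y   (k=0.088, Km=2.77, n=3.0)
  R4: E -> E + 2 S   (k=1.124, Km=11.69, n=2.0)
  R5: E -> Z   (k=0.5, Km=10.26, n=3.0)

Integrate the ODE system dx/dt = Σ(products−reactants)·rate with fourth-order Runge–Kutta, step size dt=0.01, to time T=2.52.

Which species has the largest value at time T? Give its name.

RK4 with dt=0.01: 252 steps to T=2.52. Trajectory (selected grid times):
t=0.00: E=19.01 Z=37.06 Y=16.69 P=5.67 S=38.25
t=0.28: E=18.80 Z=37.18 Y=16.90 P=5.67 S=38.86
t=0.56: E=18.60 Z=37.30 Y=17.10 P=5.67 S=39.47
t=0.84: E=18.39 Z=37.42 Y=17.31 P=5.67 S=40.08
t=1.12: E=18.19 Z=37.54 Y=17.51 P=5.67 S=40.68
t=1.40: E=17.98 Z=37.66 Y=17.71 P=5.67 S=41.28
t=1.68: E=17.78 Z=37.78 Y=17.92 P=5.67 S=41.87
t=1.96: E=17.58 Z=37.89 Y=18.12 P=5.67 S=42.46
t=2.24: E=17.38 Z=38.01 Y=18.32 P=5.67 S=43.05
t=2.52: E=17.18 Z=38.12 Y=18.52 P=5.67 S=43.63
At T=2.52: E=17.18 Z=38.12 Y=18.52 P=5.67 S=43.63; the largest is S.

Dominant species at T: S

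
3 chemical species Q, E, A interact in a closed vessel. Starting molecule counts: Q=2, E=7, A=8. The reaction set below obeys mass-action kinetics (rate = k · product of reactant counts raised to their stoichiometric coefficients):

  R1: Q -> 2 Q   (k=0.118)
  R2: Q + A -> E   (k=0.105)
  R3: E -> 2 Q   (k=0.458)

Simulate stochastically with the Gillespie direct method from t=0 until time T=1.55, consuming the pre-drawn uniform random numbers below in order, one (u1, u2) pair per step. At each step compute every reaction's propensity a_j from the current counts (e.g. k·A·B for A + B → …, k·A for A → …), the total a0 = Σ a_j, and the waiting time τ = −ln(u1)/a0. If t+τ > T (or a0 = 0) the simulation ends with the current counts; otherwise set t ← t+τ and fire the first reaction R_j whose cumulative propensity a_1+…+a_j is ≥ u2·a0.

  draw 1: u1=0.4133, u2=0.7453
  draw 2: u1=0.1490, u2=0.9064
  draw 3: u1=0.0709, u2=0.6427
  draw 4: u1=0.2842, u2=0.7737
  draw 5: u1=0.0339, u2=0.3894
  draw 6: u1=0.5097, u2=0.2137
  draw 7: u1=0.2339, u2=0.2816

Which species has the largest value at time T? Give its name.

Dominant species at T: E

t=0.000: Q=2 E=7 A=8
Draw 1: a1=0.236, a2=1.680, a3=3.206, a0=5.122; τ=−ln(0.4133)/5.122=0.173 → t=0.173; u2·a0=0.7453·5.122=3.817; a1+a2=1.916 < 3.817 ≤ a1+…+a3=5.122 → R3 fires; Q=4 E=6 A=8
Draw 2: a1=0.472, a2=3.360, a3=2.748, a0=6.580; τ=−ln(0.1490)/6.580=0.289 → t=0.462; u2·a0=0.9064·6.580=5.964; a1+a2=3.832 < 5.964 ≤ a1+…+a3=6.580 → R3 fires; Q=6 E=5 A=8
Draw 3: a1=0.708, a2=5.040, a3=2.290, a0=8.038; τ=−ln(0.0709)/8.038=0.329 → t=0.791; u2·a0=0.6427·8.038=5.166; a1=0.708 < 5.166 ≤ a1+a2=5.748 → R2 fires; Q=5 E=6 A=7
Draw 4: a1=0.590, a2=3.675, a3=2.748, a0=7.013; τ=−ln(0.2842)/7.013=0.179 → t=0.970; u2·a0=0.7737·7.013=5.426; a1+a2=4.265 < 5.426 ≤ a1+…+a3=7.013 → R3 fires; Q=7 E=5 A=7
Draw 5: a1=0.826, a2=5.145, a3=2.290, a0=8.261; τ=−ln(0.0339)/8.261=0.410 → t=1.380; u2·a0=0.3894·8.261=3.217; a1=0.826 < 3.217 ≤ a1+a2=5.971 → R2 fires; Q=6 E=6 A=6
Draw 6: a1=0.708, a2=3.780, a3=2.748, a0=7.236; τ=−ln(0.5097)/7.236=0.093 → t=1.473; u2·a0=0.2137·7.236=1.546; a1=0.708 < 1.546 ≤ a1+a2=4.488 → R2 fires; Q=5 E=7 A=5
Draw 7: a1=0.590, a2=2.625, a3=3.206, a0=6.421; τ=−ln(0.2339)/6.421=0.226 → t=1.700 > T=1.55: stop.
At T=1.55: Q=5 E=7 A=5; the largest is E.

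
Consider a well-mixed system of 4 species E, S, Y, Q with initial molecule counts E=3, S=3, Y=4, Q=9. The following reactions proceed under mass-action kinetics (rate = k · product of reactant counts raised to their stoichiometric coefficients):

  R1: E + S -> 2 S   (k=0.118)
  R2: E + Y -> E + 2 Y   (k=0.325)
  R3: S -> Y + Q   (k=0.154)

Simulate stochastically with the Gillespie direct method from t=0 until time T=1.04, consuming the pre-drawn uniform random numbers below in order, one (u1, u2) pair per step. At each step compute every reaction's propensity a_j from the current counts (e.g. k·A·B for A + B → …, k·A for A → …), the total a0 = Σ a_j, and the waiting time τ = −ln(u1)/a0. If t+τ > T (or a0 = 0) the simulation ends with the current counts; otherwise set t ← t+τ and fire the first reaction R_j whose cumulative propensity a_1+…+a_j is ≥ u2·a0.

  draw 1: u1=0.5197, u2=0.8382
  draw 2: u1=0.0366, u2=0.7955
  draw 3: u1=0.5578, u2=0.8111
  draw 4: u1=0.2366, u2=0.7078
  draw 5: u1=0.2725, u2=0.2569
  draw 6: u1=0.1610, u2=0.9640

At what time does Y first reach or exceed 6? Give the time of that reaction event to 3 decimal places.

t=0.000: E=3 S=3 Y=4 Q=9
Draw 1: a1=1.062, a2=3.900, a3=0.462, a0=5.424; τ=−ln(0.5197)/5.424=0.121 → t=0.121; u2·a0=0.8382·5.424=4.546; a1=1.062 < 4.546 ≤ a1+a2=4.962 → R2 fires; E=3 S=3 Y=5 Q=9
Draw 2: a1=1.062, a2=4.875, a3=0.462, a0=6.399; τ=−ln(0.0366)/6.399=0.517 → t=0.638; u2·a0=0.7955·6.399=5.090; a1=1.062 < 5.090 ≤ a1+a2=5.937 → R2 fires; E=3 S=3 Y=6 Q=9
Draw 3: a1=1.062, a2=5.850, a3=0.462, a0=7.374; τ=−ln(0.5578)/7.374=0.079 → t=0.717; u2·a0=0.8111·7.374=5.981; a1=1.062 < 5.981 ≤ a1+a2=6.912 → R2 fires; E=3 S=3 Y=7 Q=9
Draw 4: a1=1.062, a2=6.825, a3=0.462, a0=8.349; τ=−ln(0.2366)/8.349=0.173 → t=0.889; u2·a0=0.7078·8.349=5.909; a1=1.062 < 5.909 ≤ a1+a2=7.887 → R2 fires; E=3 S=3 Y=8 Q=9
Draw 5: a1=1.062, a2=7.800, a3=0.462, a0=9.324; τ=−ln(0.2725)/9.324=0.139 → t=1.029; u2·a0=0.2569·9.324=2.395; a1=1.062 < 2.395 ≤ a1+a2=8.862 → R2 fires; E=3 S=3 Y=9 Q=9
Draw 6: a1=1.062, a2=8.775, a3=0.462, a0=10.299; τ=−ln(0.1610)/10.299=0.177 → t=1.206 > T=1.04: stop.
Y first becomes ≥ 6 when it reaches 6 at the event at t=0.638.

Threshold first reached at t = 0.638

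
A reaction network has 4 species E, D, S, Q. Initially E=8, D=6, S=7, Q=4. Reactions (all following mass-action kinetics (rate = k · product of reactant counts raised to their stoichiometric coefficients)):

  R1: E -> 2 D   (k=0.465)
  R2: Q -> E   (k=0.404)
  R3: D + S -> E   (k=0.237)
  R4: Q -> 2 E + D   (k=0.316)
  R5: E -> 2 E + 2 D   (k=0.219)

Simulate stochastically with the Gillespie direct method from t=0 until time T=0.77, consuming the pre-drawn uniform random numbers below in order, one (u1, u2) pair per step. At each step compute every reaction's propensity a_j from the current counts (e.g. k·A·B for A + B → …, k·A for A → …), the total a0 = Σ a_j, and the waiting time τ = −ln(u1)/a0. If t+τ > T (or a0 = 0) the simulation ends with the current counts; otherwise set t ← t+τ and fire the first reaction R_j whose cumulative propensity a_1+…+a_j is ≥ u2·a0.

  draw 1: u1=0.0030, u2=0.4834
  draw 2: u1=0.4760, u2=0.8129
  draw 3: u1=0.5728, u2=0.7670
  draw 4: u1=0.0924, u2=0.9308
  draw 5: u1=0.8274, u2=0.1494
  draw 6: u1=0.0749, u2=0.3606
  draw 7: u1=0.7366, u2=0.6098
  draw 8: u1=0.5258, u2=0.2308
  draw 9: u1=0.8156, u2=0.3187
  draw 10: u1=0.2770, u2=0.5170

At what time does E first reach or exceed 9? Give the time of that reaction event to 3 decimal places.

Threshold first reached at t = 0.317

t=0.000: E=8 D=6 S=7 Q=4
Draw 1: a1=3.720, a2=1.616, a3=9.954, a4=1.264, a5=1.752, a0=18.306; τ=−ln(0.0030)/18.306=0.317 → t=0.317; u2·a0=0.4834·18.306=8.849; a1+a2=5.336 < 8.849 ≤ a1+…+a3=15.290 → R3 fires; E=9 D=5 S=6 Q=4
Draw 2: a1=4.185, a2=1.616, a3=7.110, a4=1.264, a5=1.971, a0=16.146; τ=−ln(0.4760)/16.146=0.046 → t=0.363; u2·a0=0.8129·16.146=13.125; a1+…+a3=12.911 < 13.125 ≤ a1+…+a4=14.175 → R4 fires; E=11 D=6 S=6 Q=3
Draw 3: a1=5.115, a2=1.212, a3=8.532, a4=0.948, a5=2.409, a0=18.216; τ=−ln(0.5728)/18.216=0.031 → t=0.394; u2·a0=0.7670·18.216=13.972; a1+a2=6.327 < 13.972 ≤ a1+…+a3=14.859 → R3 fires; E=12 D=5 S=5 Q=3
Draw 4: a1=5.580, a2=1.212, a3=5.925, a4=0.948, a5=2.628, a0=16.293; τ=−ln(0.0924)/16.293=0.146 → t=0.540; u2·a0=0.9308·16.293=15.166; a1+…+a4=13.665 < 15.166 ≤ a1+…+a5=16.293 → R5 fires; E=13 D=7 S=5 Q=3
Draw 5: a1=6.045, a2=1.212, a3=8.295, a4=0.948, a5=2.847, a0=19.347; τ=−ln(0.8274)/19.347=0.010 → t=0.550; u2·a0=0.1494·19.347=2.890 ≤ a1=6.045 → R1 fires; E=12 D=9 S=5 Q=3
Draw 6: a1=5.580, a2=1.212, a3=10.665, a4=0.948, a5=2.628, a0=21.033; τ=−ln(0.0749)/21.033=0.123 → t=0.673; u2·a0=0.3606·21.033=7.584; a1+a2=6.792 < 7.584 ≤ a1+…+a3=17.457 → R3 fires; E=13 D=8 S=4 Q=3
Draw 7: a1=6.045, a2=1.212, a3=7.584, a4=0.948, a5=2.847, a0=18.636; τ=−ln(0.7366)/18.636=0.016 → t=0.689; u2·a0=0.6098·18.636=11.364; a1+a2=7.257 < 11.364 ≤ a1+…+a3=14.841 → R3 fires; E=14 D=7 S=3 Q=3
Draw 8: a1=6.510, a2=1.212, a3=4.977, a4=0.948, a5=3.066, a0=16.713; τ=−ln(0.5258)/16.713=0.038 → t=0.728; u2·a0=0.2308·16.713=3.857 ≤ a1=6.510 → R1 fires; E=13 D=9 S=3 Q=3
Draw 9: a1=6.045, a2=1.212, a3=6.399, a4=0.948, a5=2.847, a0=17.451; τ=−ln(0.8156)/17.451=0.012 → t=0.740; u2·a0=0.3187·17.451=5.562 ≤ a1=6.045 → R1 fires; E=12 D=11 S=3 Q=3
Draw 10: a1=5.580, a2=1.212, a3=7.821, a4=0.948, a5=2.628, a0=18.189; τ=−ln(0.2770)/18.189=0.071 → t=0.810 > T=0.77: stop.
E first becomes ≥ 9 when it reaches 9 at the event at t=0.317.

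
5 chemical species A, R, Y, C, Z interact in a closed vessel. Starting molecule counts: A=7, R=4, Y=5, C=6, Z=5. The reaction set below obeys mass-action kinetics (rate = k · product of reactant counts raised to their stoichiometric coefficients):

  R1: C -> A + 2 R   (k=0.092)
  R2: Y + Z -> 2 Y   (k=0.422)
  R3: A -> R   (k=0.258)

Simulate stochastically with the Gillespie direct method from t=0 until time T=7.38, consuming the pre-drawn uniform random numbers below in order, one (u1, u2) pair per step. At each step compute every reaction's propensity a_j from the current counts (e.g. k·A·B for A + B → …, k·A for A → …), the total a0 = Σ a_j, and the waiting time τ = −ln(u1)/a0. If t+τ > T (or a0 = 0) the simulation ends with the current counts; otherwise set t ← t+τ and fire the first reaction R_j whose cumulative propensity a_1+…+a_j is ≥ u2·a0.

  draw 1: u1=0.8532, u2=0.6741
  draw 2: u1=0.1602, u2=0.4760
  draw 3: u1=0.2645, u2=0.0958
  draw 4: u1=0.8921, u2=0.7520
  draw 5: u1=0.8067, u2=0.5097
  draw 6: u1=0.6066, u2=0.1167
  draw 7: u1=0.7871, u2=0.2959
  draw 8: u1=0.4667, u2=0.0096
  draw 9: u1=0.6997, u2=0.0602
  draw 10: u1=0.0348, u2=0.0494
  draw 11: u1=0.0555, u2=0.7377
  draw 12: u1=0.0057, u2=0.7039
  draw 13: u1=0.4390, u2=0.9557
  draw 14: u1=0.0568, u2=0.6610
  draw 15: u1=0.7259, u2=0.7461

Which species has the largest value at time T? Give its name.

t=0.000: A=7 R=4 Y=5 C=6 Z=5
Draw 1: a1=0.552, a2=10.550, a3=1.806, a0=12.908; τ=−ln(0.8532)/12.908=0.012 → t=0.012; u2·a0=0.6741·12.908=8.701; a1=0.552 < 8.701 ≤ a1+a2=11.102 → R2 fires; A=7 R=4 Y=6 C=6 Z=4
Draw 2: a1=0.552, a2=10.128, a3=1.806, a0=12.486; τ=−ln(0.1602)/12.486=0.147 → t=0.159; u2·a0=0.4760·12.486=5.943; a1=0.552 < 5.943 ≤ a1+a2=10.680 → R2 fires; A=7 R=4 Y=7 C=6 Z=3
Draw 3: a1=0.552, a2=8.862, a3=1.806, a0=11.220; τ=−ln(0.2645)/11.220=0.119 → t=0.278; u2·a0=0.0958·11.220=1.075; a1=0.552 < 1.075 ≤ a1+a2=9.414 → R2 fires; A=7 R=4 Y=8 C=6 Z=2
Draw 4: a1=0.552, a2=6.752, a3=1.806, a0=9.110; τ=−ln(0.8921)/9.110=0.013 → t=0.290; u2·a0=0.7520·9.110=6.851; a1=0.552 < 6.851 ≤ a1+a2=7.304 → R2 fires; A=7 R=4 Y=9 C=6 Z=1
Draw 5: a1=0.552, a2=3.798, a3=1.806, a0=6.156; τ=−ln(0.8067)/6.156=0.035 → t=0.325; u2·a0=0.5097·6.156=3.138; a1=0.552 < 3.138 ≤ a1+a2=4.350 → R2 fires; A=7 R=4 Y=10 C=6 Z=0
Draw 6: a1=0.552, a2=0.000, a3=1.806, a0=2.358; τ=−ln(0.6066)/2.358=0.212 → t=0.537; u2·a0=0.1167·2.358=0.275 ≤ a1=0.552 → R1 fires; A=8 R=6 Y=10 C=5 Z=0
Draw 7: a1=0.460, a2=0.000, a3=2.064, a0=2.524; τ=−ln(0.7871)/2.524=0.095 → t=0.632; u2·a0=0.2959·2.524=0.747; a1+a2=0.460 < 0.747 ≤ a1+…+a3=2.524 → R3 fires; A=7 R=7 Y=10 C=5 Z=0
Draw 8: a1=0.460, a2=0.000, a3=1.806, a0=2.266; τ=−ln(0.4667)/2.266=0.336 → t=0.968; u2·a0=0.0096·2.266=0.022 ≤ a1=0.460 → R1 fires; A=8 R=9 Y=10 C=4 Z=0
Draw 9: a1=0.368, a2=0.000, a3=2.064, a0=2.432; τ=−ln(0.6997)/2.432=0.147 → t=1.115; u2·a0=0.0602·2.432=0.146 ≤ a1=0.368 → R1 fires; A=9 R=11 Y=10 C=3 Z=0
Draw 10: a1=0.276, a2=0.000, a3=2.322, a0=2.598; τ=−ln(0.0348)/2.598=1.293 → t=2.407; u2·a0=0.0494·2.598=0.128 ≤ a1=0.276 → R1 fires; A=10 R=13 Y=10 C=2 Z=0
Draw 11: a1=0.184, a2=0.000, a3=2.580, a0=2.764; τ=−ln(0.0555)/2.764=1.046 → t=3.454; u2·a0=0.7377·2.764=2.039; a1+a2=0.184 < 2.039 ≤ a1+…+a3=2.764 → R3 fires; A=9 R=14 Y=10 C=2 Z=0
Draw 12: a1=0.184, a2=0.000, a3=2.322, a0=2.506; τ=−ln(0.0057)/2.506=2.062 → t=5.516; u2·a0=0.7039·2.506=1.764; a1+a2=0.184 < 1.764 ≤ a1+…+a3=2.506 → R3 fires; A=8 R=15 Y=10 C=2 Z=0
Draw 13: a1=0.184, a2=0.000, a3=2.064, a0=2.248; τ=−ln(0.4390)/2.248=0.366 → t=5.882; u2·a0=0.9557·2.248=2.148; a1+a2=0.184 < 2.148 ≤ a1+…+a3=2.248 → R3 fires; A=7 R=16 Y=10 C=2 Z=0
Draw 14: a1=0.184, a2=0.000, a3=1.806, a0=1.990; τ=−ln(0.0568)/1.990=1.441 → t=7.323; u2·a0=0.6610·1.990=1.315; a1+a2=0.184 < 1.315 ≤ a1+…+a3=1.990 → R3 fires; A=6 R=17 Y=10 C=2 Z=0
Draw 15: a1=0.184, a2=0.000, a3=1.548, a0=1.732; τ=−ln(0.7259)/1.732=0.185 → t=7.508 > T=7.38: stop.
At T=7.38: A=6 R=17 Y=10 C=2 Z=0; the largest is R.

Dominant species at T: R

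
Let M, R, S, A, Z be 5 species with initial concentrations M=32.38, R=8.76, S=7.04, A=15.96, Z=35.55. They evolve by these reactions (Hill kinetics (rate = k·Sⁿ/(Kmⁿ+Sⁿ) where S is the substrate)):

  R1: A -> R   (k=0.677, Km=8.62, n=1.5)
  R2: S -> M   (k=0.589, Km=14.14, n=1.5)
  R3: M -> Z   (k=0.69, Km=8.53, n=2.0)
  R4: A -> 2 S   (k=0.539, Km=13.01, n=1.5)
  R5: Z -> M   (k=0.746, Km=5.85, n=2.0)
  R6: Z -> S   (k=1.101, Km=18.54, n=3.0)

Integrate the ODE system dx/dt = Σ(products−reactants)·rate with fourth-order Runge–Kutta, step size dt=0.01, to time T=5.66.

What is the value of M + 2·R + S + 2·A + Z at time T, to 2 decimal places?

Check how each reaction changes W = M + 2·R + S + 2·A + Z (weight of products minus weight of reactants):
R1: A -> R: (2·1) − (2·1) = 2 − 2 = 0
R2: S -> M: (1·1) − (1·1) = 1 − 1 = 0
R3: M -> Z: (1·1) − (1·1) = 1 − 1 = 0
R4: A -> 2 S: (1·2) − (2·1) = 2 − 2 = 0
R5: Z -> M: (1·1) − (1·1) = 1 − 1 = 0
R6: Z -> S: (1·1) − (1·1) = 1 − 1 = 0
Every reaction leaves W unchanged, so W is conserved and no simulation is needed: W(T) = W(0) = 32.38 + 2·8.76 + 7.04 + 2·15.96 + 35.55 = 124.41

Value at T = 124.41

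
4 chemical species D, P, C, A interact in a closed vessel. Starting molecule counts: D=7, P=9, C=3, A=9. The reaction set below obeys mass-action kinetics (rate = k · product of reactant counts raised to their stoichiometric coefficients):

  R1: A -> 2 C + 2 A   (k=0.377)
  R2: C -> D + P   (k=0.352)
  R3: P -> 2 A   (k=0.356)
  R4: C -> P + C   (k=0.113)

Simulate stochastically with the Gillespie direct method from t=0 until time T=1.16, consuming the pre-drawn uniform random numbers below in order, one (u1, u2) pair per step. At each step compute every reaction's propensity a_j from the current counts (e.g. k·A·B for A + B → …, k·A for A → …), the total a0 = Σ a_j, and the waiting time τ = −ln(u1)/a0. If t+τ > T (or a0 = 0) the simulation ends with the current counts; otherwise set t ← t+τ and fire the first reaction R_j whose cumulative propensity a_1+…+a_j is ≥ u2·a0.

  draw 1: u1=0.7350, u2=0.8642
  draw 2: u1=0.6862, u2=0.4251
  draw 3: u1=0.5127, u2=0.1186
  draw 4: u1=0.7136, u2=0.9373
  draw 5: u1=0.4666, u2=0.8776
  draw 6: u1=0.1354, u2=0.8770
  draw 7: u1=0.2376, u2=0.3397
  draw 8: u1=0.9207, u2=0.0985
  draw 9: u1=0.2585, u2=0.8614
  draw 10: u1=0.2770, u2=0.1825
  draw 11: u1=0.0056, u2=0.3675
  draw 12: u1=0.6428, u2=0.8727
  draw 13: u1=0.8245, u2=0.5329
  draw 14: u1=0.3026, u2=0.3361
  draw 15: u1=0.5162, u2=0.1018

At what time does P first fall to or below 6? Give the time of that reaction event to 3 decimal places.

t=0.000: D=7 P=9 C=3 A=9
Draw 1: a1=3.393, a2=1.056, a3=3.204, a4=0.339, a0=7.992; τ=−ln(0.7350)/7.992=0.039 → t=0.039; u2·a0=0.8642·7.992=6.907; a1+a2=4.449 < 6.907 ≤ a1+…+a3=7.653 → R3 fires; D=7 P=8 C=3 A=11
Draw 2: a1=4.147, a2=1.056, a3=2.848, a4=0.339, a0=8.390; τ=−ln(0.6862)/8.390=0.045 → t=0.083; u2·a0=0.4251·8.390=3.567 ≤ a1=4.147 → R1 fires; D=7 P=8 C=5 A=12
Draw 3: a1=4.524, a2=1.760, a3=2.848, a4=0.565, a0=9.697; τ=−ln(0.5127)/9.697=0.069 → t=0.152; u2·a0=0.1186·9.697=1.150 ≤ a1=4.524 → R1 fires; D=7 P=8 C=7 A=13
Draw 4: a1=4.901, a2=2.464, a3=2.848, a4=0.791, a0=11.004; τ=−ln(0.7136)/11.004=0.031 → t=0.183; u2·a0=0.9373·11.004=10.314; a1+…+a3=10.213 < 10.314 ≤ a1+…+a4=11.004 → R4 fires; D=7 P=9 C=7 A=13
Draw 5: a1=4.901, a2=2.464, a3=3.204, a4=0.791, a0=11.360; τ=−ln(0.4666)/11.360=0.067 → t=0.250; u2·a0=0.8776·11.360=9.970; a1+a2=7.365 < 9.970 ≤ a1+…+a3=10.569 → R3 fires; D=7 P=8 C=7 A=15
Draw 6: a1=5.655, a2=2.464, a3=2.848, a4=0.791, a0=11.758; τ=−ln(0.1354)/11.758=0.170 → t=0.420; u2·a0=0.8770·11.758=10.312; a1+a2=8.119 < 10.312 ≤ a1+…+a3=10.967 → R3 fires; D=7 P=7 C=7 A=17
Draw 7: a1=6.409, a2=2.464, a3=2.492, a4=0.791, a0=12.156; τ=−ln(0.2376)/12.156=0.118 → t=0.538; u2·a0=0.3397·12.156=4.129 ≤ a1=6.409 → R1 fires; D=7 P=7 C=9 A=18
Draw 8: a1=6.786, a2=3.168, a3=2.492, a4=1.017, a0=13.463; τ=−ln(0.9207)/13.463=0.006 → t=0.544; u2·a0=0.0985·13.463=1.326 ≤ a1=6.786 → R1 fires; D=7 P=7 C=11 A=19
Draw 9: a1=7.163, a2=3.872, a3=2.492, a4=1.243, a0=14.770; τ=−ln(0.2585)/14.770=0.092 → t=0.636; u2·a0=0.8614·14.770=12.723; a1+a2=11.035 < 12.723 ≤ a1+…+a3=13.527 → R3 fires; D=7 P=6 C=11 A=21
Draw 10: a1=7.917, a2=3.872, a3=2.136, a4=1.243, a0=15.168; τ=−ln(0.2770)/15.168=0.085 → t=0.721; u2·a0=0.1825·15.168=2.768 ≤ a1=7.917 → R1 fires; D=7 P=6 C=13 A=22
Draw 11: a1=8.294, a2=4.576, a3=2.136, a4=1.469, a0=16.475; τ=−ln(0.0056)/16.475=0.315 → t=1.035; u2·a0=0.3675·16.475=6.055 ≤ a1=8.294 → R1 fires; D=7 P=6 C=15 A=23
Draw 12: a1=8.671, a2=5.280, a3=2.136, a4=1.695, a0=17.782; τ=−ln(0.6428)/17.782=0.025 → t=1.060; u2·a0=0.8727·17.782=15.518; a1+a2=13.951 < 15.518 ≤ a1+…+a3=16.087 → R3 fires; D=7 P=5 C=15 A=25
Draw 13: a1=9.425, a2=5.280, a3=1.780, a4=1.695, a0=18.180; τ=−ln(0.8245)/18.180=0.011 → t=1.071; u2·a0=0.5329·18.180=9.688; a1=9.425 < 9.688 ≤ a1+a2=14.705 → R2 fires; D=8 P=6 C=14 A=25
Draw 14: a1=9.425, a2=4.928, a3=2.136, a4=1.582, a0=18.071; τ=−ln(0.3026)/18.071=0.066 → t=1.137; u2·a0=0.3361·18.071=6.074 ≤ a1=9.425 → R1 fires; D=8 P=6 C=16 A=26
Draw 15: a1=9.802, a2=5.632, a3=2.136, a4=1.808, a0=19.378; τ=−ln(0.5162)/19.378=0.034 → t=1.171 > T=1.16: stop.
P first becomes ≤ 6 when it reaches 6 at the event at t=0.636.

Threshold first reached at t = 0.636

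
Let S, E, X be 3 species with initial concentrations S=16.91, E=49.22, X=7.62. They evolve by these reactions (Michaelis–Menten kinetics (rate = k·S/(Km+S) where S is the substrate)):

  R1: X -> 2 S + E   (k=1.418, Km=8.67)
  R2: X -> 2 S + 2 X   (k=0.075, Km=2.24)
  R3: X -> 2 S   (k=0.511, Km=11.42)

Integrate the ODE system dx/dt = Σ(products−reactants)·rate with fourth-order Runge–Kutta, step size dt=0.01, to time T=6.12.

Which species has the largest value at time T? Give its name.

RK4 with dt=0.01: 612 steps to T=6.12. Trajectory (selected grid times):
t=0.00: S=16.91 E=49.22 X=7.62
t=0.68: S=18.14 E=49.66 X=7.08
t=1.36: S=19.33 E=50.09 X=6.56
t=2.04: S=20.47 E=50.49 X=6.07
t=2.72: S=21.55 E=50.88 X=5.60
t=3.40: S=22.58 E=51.25 X=5.16
t=4.08: S=23.56 E=51.60 X=4.74
t=4.76: S=24.49 E=51.93 X=4.34
t=5.44: S=25.37 E=52.24 X=3.97
t=6.12: S=26.19 E=52.54 X=3.62
At T=6.12: S=26.19 E=52.54 X=3.62; the largest is E.

Dominant species at T: E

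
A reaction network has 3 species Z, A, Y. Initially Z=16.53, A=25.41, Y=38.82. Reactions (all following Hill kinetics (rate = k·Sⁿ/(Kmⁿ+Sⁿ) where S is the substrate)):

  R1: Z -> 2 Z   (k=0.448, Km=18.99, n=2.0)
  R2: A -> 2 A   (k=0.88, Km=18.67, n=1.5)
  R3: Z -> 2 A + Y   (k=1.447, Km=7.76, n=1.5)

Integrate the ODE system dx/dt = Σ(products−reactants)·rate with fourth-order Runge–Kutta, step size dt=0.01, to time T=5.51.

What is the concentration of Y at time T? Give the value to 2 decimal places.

RK4 with dt=0.01: 551 steps to T=5.51. Trajectory (selected grid times):
t=0.00: Z=16.53 A=25.41 Y=38.82
t=0.61: Z=15.98 A=27.07 Y=39.48
t=1.22: Z=15.44 A=28.73 Y=40.14
t=1.84: Z=14.89 A=30.41 Y=40.80
t=2.45: Z=14.35 A=32.05 Y=41.43
t=3.06: Z=13.82 A=33.68 Y=42.06
t=3.67: Z=13.30 A=35.29 Y=42.67
t=4.29: Z=12.78 A=36.92 Y=43.29
t=4.90: Z=12.26 A=38.50 Y=43.88
t=5.51: Z=11.76 A=40.07 Y=44.46
Read off Y at T=5.51: 44.46

Y at T = 44.46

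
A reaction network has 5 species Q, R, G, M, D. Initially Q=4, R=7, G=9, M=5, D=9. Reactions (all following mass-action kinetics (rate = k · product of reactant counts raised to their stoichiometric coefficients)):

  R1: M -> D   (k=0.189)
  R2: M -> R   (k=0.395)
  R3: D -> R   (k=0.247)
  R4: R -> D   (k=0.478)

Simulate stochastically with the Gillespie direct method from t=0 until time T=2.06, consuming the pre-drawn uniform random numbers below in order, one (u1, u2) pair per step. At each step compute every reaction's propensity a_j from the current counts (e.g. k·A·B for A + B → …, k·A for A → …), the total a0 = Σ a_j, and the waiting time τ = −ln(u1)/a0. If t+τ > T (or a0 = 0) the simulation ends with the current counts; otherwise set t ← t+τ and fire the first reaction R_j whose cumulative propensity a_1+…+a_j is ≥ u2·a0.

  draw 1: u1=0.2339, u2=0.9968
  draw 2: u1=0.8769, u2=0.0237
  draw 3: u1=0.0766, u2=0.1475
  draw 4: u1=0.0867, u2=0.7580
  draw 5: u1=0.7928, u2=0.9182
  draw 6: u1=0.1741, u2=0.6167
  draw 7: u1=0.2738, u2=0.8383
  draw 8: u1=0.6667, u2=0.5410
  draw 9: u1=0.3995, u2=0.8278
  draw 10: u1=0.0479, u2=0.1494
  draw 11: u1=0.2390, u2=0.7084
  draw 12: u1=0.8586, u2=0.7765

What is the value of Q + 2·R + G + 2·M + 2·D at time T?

Check how each reaction changes W = Q + 2·R + G + 2·M + 2·D (weight of products minus weight of reactants):
R1: M -> D: (2·1) − (2·1) = 2 − 2 = 0
R2: M -> R: (2·1) − (2·1) = 2 − 2 = 0
R3: D -> R: (2·1) − (2·1) = 2 − 2 = 0
R4: R -> D: (2·1) − (2·1) = 2 − 2 = 0
Every reaction leaves W unchanged, so W is conserved and no simulation is needed: W(T) = W(0) = 4 + 2·7 + 9 + 2·5 + 2·9 = 55

Value at T = 55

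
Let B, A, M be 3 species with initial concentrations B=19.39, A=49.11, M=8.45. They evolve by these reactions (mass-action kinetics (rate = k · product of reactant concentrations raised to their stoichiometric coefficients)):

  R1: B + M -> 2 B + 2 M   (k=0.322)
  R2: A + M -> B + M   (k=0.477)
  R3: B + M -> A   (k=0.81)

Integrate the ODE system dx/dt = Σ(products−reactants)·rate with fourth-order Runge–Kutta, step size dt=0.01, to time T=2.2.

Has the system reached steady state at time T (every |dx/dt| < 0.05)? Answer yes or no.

RK4 with dt=0.01: 220 steps to T=2.2. Trajectory (selected grid times):
t=0.00: B=19.39 A=49.11 M=8.45
t=0.24: B=27.15 A=46.64 M=0.44
t=0.49: B=27.43 A=46.63 M=0.02
t=0.73: B=27.44 A=46.63 M=0.00
t=0.98: B=27.44 A=46.63 M=0.00
t=1.22: B=27.44 A=46.63 M=0.00
t=1.47: B=27.44 A=46.63 M=0.00
t=1.71: B=27.44 A=46.63 M=0.00
t=1.96: B=27.44 A=46.63 M=0.00
t=2.20: B=27.44 A=46.63 M=0.00
Rates at T: R1=0.0000, R2=0.0000, R3=0.0000
dx/dt at T (Σ net stoichiometry × rate): B=+0.0000, A=-0.0000, M=-0.0000
Largest |dx/dt| is |-0.0000| (M) < 0.05 → steady.

Steady state at T: yes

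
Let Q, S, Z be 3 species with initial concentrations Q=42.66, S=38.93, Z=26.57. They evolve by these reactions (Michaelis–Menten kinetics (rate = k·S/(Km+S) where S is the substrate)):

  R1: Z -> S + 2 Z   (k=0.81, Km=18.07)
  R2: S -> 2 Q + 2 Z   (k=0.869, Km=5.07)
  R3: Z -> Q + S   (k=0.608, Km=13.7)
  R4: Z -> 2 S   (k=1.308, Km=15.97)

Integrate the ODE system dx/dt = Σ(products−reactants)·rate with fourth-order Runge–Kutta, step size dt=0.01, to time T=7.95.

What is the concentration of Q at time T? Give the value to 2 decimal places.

RK4 with dt=0.01: 795 steps to T=7.95. Trajectory (selected grid times):
t=0.00: Q=42.66 S=38.93 Z=26.57
t=0.88: Q=44.37 S=40.48 Z=27.28
t=1.77: Q=46.11 S=42.06 Z=27.99
t=2.65: Q=47.84 S=43.65 Z=28.70
t=3.53: Q=49.57 S=45.25 Z=29.40
t=4.42: Q=51.34 S=46.89 Z=30.12
t=5.30: Q=53.09 S=48.52 Z=30.82
t=6.18: Q=54.85 S=50.17 Z=31.53
t=7.07: Q=56.63 S=51.86 Z=32.24
t=7.95: Q=58.41 S=53.54 Z=32.94
Read off Q at T=7.95: 58.41

Q at T = 58.41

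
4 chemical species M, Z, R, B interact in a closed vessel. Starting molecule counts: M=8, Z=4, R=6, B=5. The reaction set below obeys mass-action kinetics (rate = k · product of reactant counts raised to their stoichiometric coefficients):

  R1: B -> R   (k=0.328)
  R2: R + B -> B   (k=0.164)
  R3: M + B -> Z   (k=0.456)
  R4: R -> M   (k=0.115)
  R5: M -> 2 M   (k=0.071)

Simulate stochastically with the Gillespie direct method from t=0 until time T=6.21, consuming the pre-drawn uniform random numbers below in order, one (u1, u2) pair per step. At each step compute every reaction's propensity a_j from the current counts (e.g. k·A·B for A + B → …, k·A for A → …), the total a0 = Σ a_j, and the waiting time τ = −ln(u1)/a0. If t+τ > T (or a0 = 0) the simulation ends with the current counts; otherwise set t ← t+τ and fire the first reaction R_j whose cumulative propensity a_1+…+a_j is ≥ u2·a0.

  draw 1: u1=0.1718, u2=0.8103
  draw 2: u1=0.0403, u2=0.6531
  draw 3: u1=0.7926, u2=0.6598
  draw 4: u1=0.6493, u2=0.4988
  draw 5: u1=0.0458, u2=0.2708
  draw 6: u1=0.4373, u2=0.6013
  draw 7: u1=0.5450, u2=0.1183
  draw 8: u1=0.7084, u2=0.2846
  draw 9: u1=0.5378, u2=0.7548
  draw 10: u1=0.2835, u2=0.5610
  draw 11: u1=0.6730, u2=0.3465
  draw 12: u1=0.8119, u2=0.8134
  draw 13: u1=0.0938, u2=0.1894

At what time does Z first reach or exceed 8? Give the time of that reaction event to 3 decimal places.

t=0.000: M=8 Z=4 R=6 B=5
Draw 1: a1=1.640, a2=4.920, a3=18.240, a4=0.690, a5=0.568, a0=26.058; τ=−ln(0.1718)/26.058=0.068 → t=0.068; u2·a0=0.8103·26.058=21.115; a1+a2=6.560 < 21.115 ≤ a1+…+a3=24.800 → R3 fires; M=7 Z=5 R=6 B=4
Draw 2: a1=1.312, a2=3.936, a3=12.768, a4=0.690, a5=0.497, a0=19.203; τ=−ln(0.0403)/19.203=0.167 → t=0.235; u2·a0=0.6531·19.203=12.541; a1+a2=5.248 < 12.541 ≤ a1+…+a3=18.016 → R3 fires; M=6 Z=6 R=6 B=3
Draw 3: a1=0.984, a2=2.952, a3=8.208, a4=0.690, a5=0.426, a0=13.260; τ=−ln(0.7926)/13.260=0.018 → t=0.252; u2·a0=0.6598·13.260=8.749; a1+a2=3.936 < 8.749 ≤ a1+…+a3=12.144 → R3 fires; M=5 Z=7 R=6 B=2
Draw 4: a1=0.656, a2=1.968, a3=4.560, a4=0.690, a5=0.355, a0=8.229; τ=−ln(0.6493)/8.229=0.052 → t=0.305; u2·a0=0.4988·8.229=4.105; a1+a2=2.624 < 4.105 ≤ a1+…+a3=7.184 → R3 fires; M=4 Z=8 R=6 B=1
Draw 5: a1=0.328, a2=0.984, a3=1.824, a4=0.690, a5=0.284, a0=4.110; τ=−ln(0.0458)/4.110=0.750 → t=1.055; u2·a0=0.2708·4.110=1.113; a1=0.328 < 1.113 ≤ a1+a2=1.312 → R2 fires; M=4 Z=8 R=5 B=1
Draw 6: a1=0.328, a2=0.820, a3=1.824, a4=0.575, a5=0.284, a0=3.831; τ=−ln(0.4373)/3.831=0.216 → t=1.271; u2·a0=0.6013·3.831=2.304; a1+a2=1.148 < 2.304 ≤ a1+…+a3=2.972 → R3 fires; M=3 Z=9 R=5 B=0
Draw 7: a1=0.000, a2=0.000, a3=0.000, a4=0.575, a5=0.213, a0=0.788; τ=−ln(0.5450)/0.788=0.770 → t=2.041; u2·a0=0.1183·0.788=0.093; a1+…+a3=0.000 < 0.093 ≤ a1+…+a4=0.575 → R4 fires; M=4 Z=9 R=4 B=0
Draw 8: a1=0.000, a2=0.000, a3=0.000, a4=0.460, a5=0.284, a0=0.744; τ=−ln(0.7084)/0.744=0.463 → t=2.505; u2·a0=0.2846·0.744=0.212; a1+…+a3=0.000 < 0.212 ≤ a1+…+a4=0.460 → R4 fires; M=5 Z=9 R=3 B=0
Draw 9: a1=0.000, a2=0.000, a3=0.000, a4=0.345, a5=0.355, a0=0.700; τ=−ln(0.5378)/0.700=0.886 → t=3.391; u2·a0=0.7548·0.700=0.528; a1+…+a4=0.345 < 0.528 ≤ a1+…+a5=0.700 → R5 fires; M=6 Z=9 R=3 B=0
Draw 10: a1=0.000, a2=0.000, a3=0.000, a4=0.345, a5=0.426, a0=0.771; τ=−ln(0.2835)/0.771=1.635 → t=5.026; u2·a0=0.5610·0.771=0.433; a1+…+a4=0.345 < 0.433 ≤ a1+…+a5=0.771 → R5 fires; M=7 Z=9 R=3 B=0
Draw 11: a1=0.000, a2=0.000, a3=0.000, a4=0.345, a5=0.497, a0=0.842; τ=−ln(0.6730)/0.842=0.470 → t=5.496; u2·a0=0.3465·0.842=0.292; a1+…+a3=0.000 < 0.292 ≤ a1+…+a4=0.345 → R4 fires; M=8 Z=9 R=2 B=0
Draw 12: a1=0.000, a2=0.000, a3=0.000, a4=0.230, a5=0.568, a0=0.798; τ=−ln(0.8119)/0.798=0.261 → t=5.757; u2·a0=0.8134·0.798=0.649; a1+…+a4=0.230 < 0.649 ≤ a1+…+a5=0.798 → R5 fires; M=9 Z=9 R=2 B=0
Draw 13: a1=0.000, a2=0.000, a3=0.000, a4=0.230, a5=0.639, a0=0.869; τ=−ln(0.0938)/0.869=2.723 → t=8.480 > T=6.21: stop.
Z first becomes ≥ 8 when it reaches 8 at the event at t=0.305.

Threshold first reached at t = 0.305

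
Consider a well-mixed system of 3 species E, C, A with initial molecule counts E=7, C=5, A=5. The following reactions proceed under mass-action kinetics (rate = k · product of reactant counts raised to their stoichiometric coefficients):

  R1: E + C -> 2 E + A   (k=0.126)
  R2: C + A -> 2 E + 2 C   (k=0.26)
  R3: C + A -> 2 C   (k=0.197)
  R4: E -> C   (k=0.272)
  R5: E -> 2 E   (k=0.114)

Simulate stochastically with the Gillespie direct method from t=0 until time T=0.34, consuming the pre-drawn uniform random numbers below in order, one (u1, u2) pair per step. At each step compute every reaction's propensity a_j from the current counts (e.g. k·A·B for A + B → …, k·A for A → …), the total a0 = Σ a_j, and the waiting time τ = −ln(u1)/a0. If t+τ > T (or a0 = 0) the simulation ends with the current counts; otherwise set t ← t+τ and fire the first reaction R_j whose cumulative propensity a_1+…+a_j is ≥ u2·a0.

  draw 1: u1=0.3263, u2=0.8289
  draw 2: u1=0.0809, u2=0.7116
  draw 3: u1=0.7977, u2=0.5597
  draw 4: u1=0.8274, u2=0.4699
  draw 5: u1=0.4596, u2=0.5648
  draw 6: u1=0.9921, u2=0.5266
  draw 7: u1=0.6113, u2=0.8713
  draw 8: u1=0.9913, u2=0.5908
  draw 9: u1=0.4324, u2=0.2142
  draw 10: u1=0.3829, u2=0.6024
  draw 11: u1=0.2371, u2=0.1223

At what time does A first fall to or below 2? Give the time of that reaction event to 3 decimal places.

Threshold first reached at t = 0.205

t=0.000: E=7 C=5 A=5
Draw 1: a1=4.410, a2=6.500, a3=4.925, a4=1.904, a5=0.798, a0=18.537; τ=−ln(0.3263)/18.537=0.060 → t=0.060; u2·a0=0.8289·18.537=15.365; a1+a2=10.910 < 15.365 ≤ a1+…+a3=15.835 → R3 fires; E=7 C=6 A=4
Draw 2: a1=5.292, a2=6.240, a3=4.728, a4=1.904, a5=0.798, a0=18.962; τ=−ln(0.0809)/18.962=0.133 → t=0.193; u2·a0=0.7116·18.962=13.493; a1+a2=11.532 < 13.493 ≤ a1+…+a3=16.260 → R3 fires; E=7 C=7 A=3
Draw 3: a1=6.174, a2=5.460, a3=4.137, a4=1.904, a5=0.798, a0=18.473; τ=−ln(0.7977)/18.473=0.012 → t=0.205; u2·a0=0.5597·18.473=10.339; a1=6.174 < 10.339 ≤ a1+a2=11.634 → R2 fires; E=9 C=8 A=2
Draw 4: a1=9.072, a2=4.160, a3=3.152, a4=2.448, a5=1.026, a0=19.858; τ=−ln(0.8274)/19.858=0.010 → t=0.215; u2·a0=0.4699·19.858=9.331; a1=9.072 < 9.331 ≤ a1+a2=13.232 → R2 fires; E=11 C=9 A=1
Draw 5: a1=12.474, a2=2.340, a3=1.773, a4=2.992, a5=1.254, a0=20.833; τ=−ln(0.4596)/20.833=0.037 → t=0.252; u2·a0=0.5648·20.833=11.766 ≤ a1=12.474 → R1 fires; E=12 C=8 A=2
Draw 6: a1=12.096, a2=4.160, a3=3.152, a4=3.264, a5=1.368, a0=24.040; τ=−ln(0.9921)/24.040=0.000 → t=0.252; u2·a0=0.5266·24.040=12.659; a1=12.096 < 12.659 ≤ a1+a2=16.256 → R2 fires; E=14 C=9 A=1
Draw 7: a1=15.876, a2=2.340, a3=1.773, a4=3.808, a5=1.596, a0=25.393; τ=−ln(0.6113)/25.393=0.019 → t=0.272; u2·a0=0.8713·25.393=22.125; a1+…+a3=19.989 < 22.125 ≤ a1+…+a4=23.797 → R4 fires; E=13 C=10 A=1
Draw 8: a1=16.380, a2=2.600, a3=1.970, a4=3.536, a5=1.482, a0=25.968; τ=−ln(0.9913)/25.968=0.000 → t=0.272; u2·a0=0.5908·25.968=15.342 ≤ a1=16.380 → R1 fires; E=14 C=9 A=2
Draw 9: a1=15.876, a2=4.680, a3=3.546, a4=3.808, a5=1.596, a0=29.506; τ=−ln(0.4324)/29.506=0.028 → t=0.301; u2·a0=0.2142·29.506=6.320 ≤ a1=15.876 → R1 fires; E=15 C=8 A=3
Draw 10: a1=15.120, a2=6.240, a3=4.728, a4=4.080, a5=1.710, a0=31.878; τ=−ln(0.3829)/31.878=0.030 → t=0.331; u2·a0=0.6024·31.878=19.203; a1=15.120 < 19.203 ≤ a1+a2=21.360 → R2 fires; E=17 C=9 A=2
Draw 11: a1=19.278, a2=4.680, a3=3.546, a4=4.624, a5=1.938, a0=34.066; τ=−ln(0.2371)/34.066=0.042 → t=0.373 > T=0.34: stop.
A first becomes ≤ 2 when it reaches 2 at the event at t=0.205.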